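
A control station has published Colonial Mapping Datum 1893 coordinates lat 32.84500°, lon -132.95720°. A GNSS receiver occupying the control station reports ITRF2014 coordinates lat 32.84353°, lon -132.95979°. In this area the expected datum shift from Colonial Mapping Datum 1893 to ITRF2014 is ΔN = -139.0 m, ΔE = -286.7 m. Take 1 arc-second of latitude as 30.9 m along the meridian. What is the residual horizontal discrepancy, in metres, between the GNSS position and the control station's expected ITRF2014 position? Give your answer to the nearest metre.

Observed coordinate differences: Δφ = -0.00147°, Δλ = -0.00259°.
Converting to metres (1° lat = 111240 m, cos φ = 0.840141): observed ΔN = -163.5 m, observed ΔE = -242.1 m.
Subtracting the expected shift leaves a residual of -163.5 − (-139.0) = -24.5 m north and -242.1 − (-286.7) = 44.6 m east.
Residual distance = √((-24.5)² + 44.6²) = 50.9 m.

51 m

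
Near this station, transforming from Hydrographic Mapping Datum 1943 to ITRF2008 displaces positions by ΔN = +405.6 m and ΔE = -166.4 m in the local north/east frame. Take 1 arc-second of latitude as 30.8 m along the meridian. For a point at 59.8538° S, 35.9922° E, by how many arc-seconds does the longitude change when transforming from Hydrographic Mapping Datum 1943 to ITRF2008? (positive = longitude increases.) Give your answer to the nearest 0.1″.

Δλ = -10.8″

At latitude -59.8538°, cos φ = 0.502208.
1″ of longitude at this latitude = 30.80 × cos φ = 15.4680 m, so Δλ = -166.4 / 15.4680 = -10.758″.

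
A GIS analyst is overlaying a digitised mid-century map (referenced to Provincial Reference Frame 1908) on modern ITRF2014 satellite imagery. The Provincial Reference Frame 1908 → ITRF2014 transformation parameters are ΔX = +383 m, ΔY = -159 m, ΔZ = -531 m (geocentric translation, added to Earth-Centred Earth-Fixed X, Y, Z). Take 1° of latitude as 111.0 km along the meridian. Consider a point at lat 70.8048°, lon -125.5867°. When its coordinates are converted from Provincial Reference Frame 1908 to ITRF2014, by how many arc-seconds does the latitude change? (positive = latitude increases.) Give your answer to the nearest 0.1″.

sin φ = 0.944404, cos φ = 0.328788, sin λ = -0.813236, cos λ = -0.581934.
North component: ΔN = −sin φ cos λ·ΔX − sin φ sin λ·ΔY + cos φ·ΔZ = −(0.944404)(-0.581934)(383) − (0.944404)(-0.813236)(-159) + (0.328788)(-531) = -86.21 m.
1° of latitude spans 111000 m, so Δφ = -86.21 / 111000 × 3600 = -2.796″.

Δφ = -2.8″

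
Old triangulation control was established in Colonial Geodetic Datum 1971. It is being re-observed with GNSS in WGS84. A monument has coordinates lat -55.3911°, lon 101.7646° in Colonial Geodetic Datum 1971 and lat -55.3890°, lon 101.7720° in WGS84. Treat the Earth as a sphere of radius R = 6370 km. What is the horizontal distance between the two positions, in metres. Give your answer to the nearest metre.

522 m

Δφ = -55.3890° − -55.3911° = +0.0021°; Δλ = 101.7720° − 101.7646° = +0.0074°.
1° along a meridian = πR/180 = 111177 m.
ΔN = Δφ × 111177 = 233.5 m; ΔE = Δλ × 111177 × cos(-55.3911°) = +0.0074 × 111177 × 0.567972 = 467.3 m.
Distance = √(ΔE² + ΔN²) = √(467.3² + 233.5²) = 522.4 m.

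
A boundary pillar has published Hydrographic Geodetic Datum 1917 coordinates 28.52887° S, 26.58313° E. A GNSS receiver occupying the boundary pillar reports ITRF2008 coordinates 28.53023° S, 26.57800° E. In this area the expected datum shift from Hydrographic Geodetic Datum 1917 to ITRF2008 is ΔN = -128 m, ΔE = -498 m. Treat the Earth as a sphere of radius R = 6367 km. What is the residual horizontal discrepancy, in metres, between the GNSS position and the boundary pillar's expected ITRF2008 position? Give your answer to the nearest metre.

Observed coordinate differences: Δφ = -0.00136°, Δλ = -0.00513°.
Converting to metres (1° lat = 111125 m, cos φ = 0.878577): observed ΔN = -151.1 m, observed ΔE = -500.9 m.
Subtracting the expected shift leaves a residual of -151.1 − (-128) = -23.1 m north and -500.9 − (-498) = -2.9 m east.
Residual distance = √((-23.1)² + (-2.9)²) = 23.3 m.

23 m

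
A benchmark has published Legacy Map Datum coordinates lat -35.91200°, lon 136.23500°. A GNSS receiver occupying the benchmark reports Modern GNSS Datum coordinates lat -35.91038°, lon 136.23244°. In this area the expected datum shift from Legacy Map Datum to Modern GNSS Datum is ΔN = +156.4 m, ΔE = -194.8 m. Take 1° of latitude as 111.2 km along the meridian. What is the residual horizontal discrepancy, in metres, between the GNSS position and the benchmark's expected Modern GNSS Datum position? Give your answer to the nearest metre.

Observed coordinate differences: Δφ = +0.00162°, Δλ = -0.00256°.
Converting to metres (1° lat = 111200 m, cos φ = 0.809919): observed ΔN = 180.1 m, observed ΔE = -230.6 m.
Subtracting the expected shift leaves a residual of 180.1 − (156.4) = 23.7 m north and -230.6 − (-194.8) = -35.8 m east.
Residual distance = √(23.7² + (-35.8)²) = 42.9 m.

43 m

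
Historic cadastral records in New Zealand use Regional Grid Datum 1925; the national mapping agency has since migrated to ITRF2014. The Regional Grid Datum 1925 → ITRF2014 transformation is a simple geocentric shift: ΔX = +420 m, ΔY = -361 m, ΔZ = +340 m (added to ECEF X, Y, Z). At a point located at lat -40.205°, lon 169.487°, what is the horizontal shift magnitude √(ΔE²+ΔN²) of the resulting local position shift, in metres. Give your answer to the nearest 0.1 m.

282.7 m

At φ = -40.205°, λ = 169.487°: sin φ = -0.645524, cos φ = 0.763740, sin λ = 0.182459, cos λ = -0.983214.
ΔE = −sin λ·ΔX + cos λ·ΔY = −(0.182459)·(420) + (-0.983214)·(-361) = 278.31 m.
ΔN = −sin φ cos λ·ΔX − sin φ sin λ·ΔY + cos φ·ΔZ = −(-0.645524)(-0.983214)(420) − (-0.645524)(0.182459)(-361) + (0.763740)(340) = -49.42 m.
Horizontal magnitude = √(ΔE² + ΔN²) = √(278.31² + (-49.42)²) = 282.66 m.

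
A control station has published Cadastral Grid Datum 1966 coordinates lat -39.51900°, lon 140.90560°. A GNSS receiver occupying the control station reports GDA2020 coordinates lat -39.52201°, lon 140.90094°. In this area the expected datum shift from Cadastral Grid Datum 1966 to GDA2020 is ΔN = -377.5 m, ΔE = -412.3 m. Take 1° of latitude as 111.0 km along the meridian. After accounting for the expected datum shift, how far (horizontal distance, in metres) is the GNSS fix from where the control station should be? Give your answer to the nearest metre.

Observed coordinate differences: Δφ = -0.00301°, Δλ = -0.00466°.
Converting to metres (1° lat = 111000 m, cos φ = 0.771414): observed ΔN = -334.1 m, observed ΔE = -399.0 m.
Subtracting the expected shift leaves a residual of -334.1 − (-377.5) = 43.4 m north and -399.0 − (-412.3) = 13.3 m east.
Residual distance = √(43.4² + 13.3²) = 45.4 m.

45 m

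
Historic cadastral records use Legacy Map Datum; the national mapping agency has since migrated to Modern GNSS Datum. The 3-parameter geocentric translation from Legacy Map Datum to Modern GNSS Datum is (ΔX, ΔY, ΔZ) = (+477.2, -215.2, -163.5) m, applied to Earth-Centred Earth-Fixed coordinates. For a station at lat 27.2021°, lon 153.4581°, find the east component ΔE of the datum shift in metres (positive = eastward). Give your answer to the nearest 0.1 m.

ΔE = -20.7 m

The local east axis at (φ, λ) is (−sin λ, cos λ, 0), so ΔE = −sin(153.4581°)·477.2 + cos(153.4581°)·(-215.2) = -20.72 m.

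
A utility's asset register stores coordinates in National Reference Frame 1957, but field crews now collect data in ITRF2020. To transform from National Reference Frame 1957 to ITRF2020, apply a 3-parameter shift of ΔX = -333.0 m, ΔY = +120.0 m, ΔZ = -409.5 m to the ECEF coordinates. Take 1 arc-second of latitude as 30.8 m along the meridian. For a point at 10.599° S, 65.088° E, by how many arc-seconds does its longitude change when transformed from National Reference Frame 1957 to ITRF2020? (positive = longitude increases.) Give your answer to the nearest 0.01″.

Δλ = 11.65″

sin φ = -0.183934, cos φ = 0.982939, sin λ = 0.906956, cos λ = 0.421226.
East component: ΔE = −sin λ·ΔX + cos λ·ΔY = −(0.906956)(-333.0) + (0.421226)(120.0) = 352.56 m.
1° of latitude spans 3600 × 30.80 = 110880 m; at latitude φ, 1° of longitude spans that × cos φ = 108988.2 m, so Δλ = 352.56 / 108988.2 × 3600 = 11.646″.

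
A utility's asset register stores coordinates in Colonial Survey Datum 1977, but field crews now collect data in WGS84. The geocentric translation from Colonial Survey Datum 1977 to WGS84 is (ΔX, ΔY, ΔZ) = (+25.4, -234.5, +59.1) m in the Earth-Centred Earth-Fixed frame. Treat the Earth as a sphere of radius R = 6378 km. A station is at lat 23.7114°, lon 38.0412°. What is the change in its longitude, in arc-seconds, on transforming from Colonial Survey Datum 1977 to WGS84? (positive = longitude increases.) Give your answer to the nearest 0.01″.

Δλ = -7.08″

sin φ = 0.402130, cos φ = 0.915583, sin λ = 0.616228, cos λ = 0.787568.
East component: ΔE = −sin λ·ΔX + cos λ·ΔY = −(0.616228)(25.4) + (0.787568)(-234.5) = -200.34 m.
1° of latitude spans πR/180 = 111317 m; at latitude φ, 1° of longitude spans that × cos φ = 101920.0 m, so Δλ = -200.34 / 101920.0 × 3600 = -7.076″.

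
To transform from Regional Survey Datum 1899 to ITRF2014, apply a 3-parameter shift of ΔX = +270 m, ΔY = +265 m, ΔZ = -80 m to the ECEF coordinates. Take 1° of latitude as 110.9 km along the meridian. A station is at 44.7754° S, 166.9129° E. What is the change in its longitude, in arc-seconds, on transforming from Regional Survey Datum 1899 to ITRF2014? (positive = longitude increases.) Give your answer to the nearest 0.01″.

sin φ = -0.704329, cos φ = 0.709873, sin λ = 0.226432, cos λ = -0.974027.
East component: ΔE = −sin λ·ΔX + cos λ·ΔY = −(0.226432)(270) + (-0.974027)(265) = -319.25 m.
1° of latitude spans 110900 m; at latitude φ, 1° of longitude spans that × cos φ = 78724.9 m, so Δλ = -319.25 / 78724.9 × 3600 = -14.599″.

Δλ = -14.60″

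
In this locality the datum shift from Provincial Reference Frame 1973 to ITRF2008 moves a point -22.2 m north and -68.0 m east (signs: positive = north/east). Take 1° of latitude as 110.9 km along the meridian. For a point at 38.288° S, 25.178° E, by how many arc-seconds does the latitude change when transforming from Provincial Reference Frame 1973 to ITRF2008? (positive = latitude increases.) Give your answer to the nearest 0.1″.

Δφ = -0.7″

1° of latitude = 110.9 km, so Δφ = -22.2 / 110900 = -0.0002002° = -0.721″.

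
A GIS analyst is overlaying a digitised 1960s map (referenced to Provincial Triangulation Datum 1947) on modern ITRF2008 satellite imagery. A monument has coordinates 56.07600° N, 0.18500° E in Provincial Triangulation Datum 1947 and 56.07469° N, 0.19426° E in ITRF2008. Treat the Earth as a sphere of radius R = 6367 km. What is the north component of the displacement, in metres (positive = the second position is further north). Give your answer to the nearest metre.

Δφ = 56.07469° − 56.07600° = -0.00131°; Δλ = 0.19426° − 0.18500° = +0.00926°.
1° along a meridian = πR/180 = 111125 m.
ΔN = Δφ × 111125 = -145.6 m; ΔE = Δλ × 111125 × cos(56.07600°) = +0.00926 × 111125 × 0.558093 = 574.3 m.

ΔN = -146 m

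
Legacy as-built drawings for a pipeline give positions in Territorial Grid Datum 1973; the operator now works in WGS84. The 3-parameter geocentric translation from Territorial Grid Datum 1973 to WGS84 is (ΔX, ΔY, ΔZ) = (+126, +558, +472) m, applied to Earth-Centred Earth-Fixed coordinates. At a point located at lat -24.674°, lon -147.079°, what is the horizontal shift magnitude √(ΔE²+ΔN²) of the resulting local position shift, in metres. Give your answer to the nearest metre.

At φ = -24.674°, λ = -147.079°: sin φ = -0.417455, cos φ = 0.908698, sin λ = -0.543482, cos λ = -0.839421.
ΔE = −sin λ·ΔX + cos λ·ΔY = −(-0.543482)·(126) + (-0.839421)·(558) = -399.92 m.
ΔN = −sin φ cos λ·ΔX − sin φ sin λ·ΔY + cos φ·ΔZ = −(-0.417455)(-0.839421)(126) − (-0.417455)(-0.543482)(558) + (0.908698)(472) = 258.15 m.
Horizontal magnitude = √(ΔE² + ΔN²) = √((-399.92)² + 258.15²) = 476.00 m.

476 m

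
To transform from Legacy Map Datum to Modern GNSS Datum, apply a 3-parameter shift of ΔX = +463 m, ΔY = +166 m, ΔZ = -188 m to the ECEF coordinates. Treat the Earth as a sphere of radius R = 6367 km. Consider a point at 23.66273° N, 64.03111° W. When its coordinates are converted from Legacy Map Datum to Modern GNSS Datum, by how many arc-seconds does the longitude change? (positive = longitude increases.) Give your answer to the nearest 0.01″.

sin φ = 0.401352, cos φ = 0.915924, sin λ = -0.899032, cos λ = 0.437883.
East component: ΔE = −sin λ·ΔX + cos λ·ΔY = −(-0.899032)(463) + (0.437883)(166) = 488.94 m.
1° of latitude spans πR/180 = 111125 m; at latitude φ, 1° of longitude spans that × cos φ = 101782.1 m, so Δλ = 488.94 / 101782.1 × 3600 = 17.294″.

Δλ = 17.29″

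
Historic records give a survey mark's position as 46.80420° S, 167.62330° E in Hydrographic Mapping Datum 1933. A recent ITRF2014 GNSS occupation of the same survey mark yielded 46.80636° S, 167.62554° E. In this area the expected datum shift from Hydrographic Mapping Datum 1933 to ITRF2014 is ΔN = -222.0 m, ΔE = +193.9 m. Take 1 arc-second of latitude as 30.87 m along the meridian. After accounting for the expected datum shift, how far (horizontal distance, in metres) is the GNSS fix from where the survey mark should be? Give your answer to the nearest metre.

Observed coordinate differences: Δφ = -0.00216°, Δλ = +0.00224°.
Converting to metres (1° lat = 111132 m, cos φ = 0.684494): observed ΔN = -240.0 m, observed ΔE = 170.4 m.
Subtracting the expected shift leaves a residual of -240.0 − (-222.0) = -18.0 m north and 170.4 − (193.9) = -23.5 m east.
Residual distance = √((-18.0)² + (-23.5)²) = 29.6 m.

30 m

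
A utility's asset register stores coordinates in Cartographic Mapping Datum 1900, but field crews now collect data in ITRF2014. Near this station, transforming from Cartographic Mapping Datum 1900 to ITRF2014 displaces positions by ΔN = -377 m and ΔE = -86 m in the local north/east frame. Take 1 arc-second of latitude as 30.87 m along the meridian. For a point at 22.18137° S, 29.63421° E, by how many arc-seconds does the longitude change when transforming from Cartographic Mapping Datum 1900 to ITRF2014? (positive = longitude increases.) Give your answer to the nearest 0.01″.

Δλ = -3.01″

At latitude -22.18137°, cos φ = 0.925993.
1″ of longitude at this latitude = 30.87 × cos φ = 28.5854 m, so Δλ = -86.0 / 28.5854 = -3.009″.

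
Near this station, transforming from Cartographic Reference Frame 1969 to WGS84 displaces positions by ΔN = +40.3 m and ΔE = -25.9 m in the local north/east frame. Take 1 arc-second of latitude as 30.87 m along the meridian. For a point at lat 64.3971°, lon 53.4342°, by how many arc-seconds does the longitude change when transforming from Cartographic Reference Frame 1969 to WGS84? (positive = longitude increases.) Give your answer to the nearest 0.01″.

At latitude 64.3971°, cos φ = 0.432131.
1″ of longitude at this latitude = 30.87 × cos φ = 13.3399 m, so Δλ = -25.9 / 13.3399 = -1.942″.

Δλ = -1.94″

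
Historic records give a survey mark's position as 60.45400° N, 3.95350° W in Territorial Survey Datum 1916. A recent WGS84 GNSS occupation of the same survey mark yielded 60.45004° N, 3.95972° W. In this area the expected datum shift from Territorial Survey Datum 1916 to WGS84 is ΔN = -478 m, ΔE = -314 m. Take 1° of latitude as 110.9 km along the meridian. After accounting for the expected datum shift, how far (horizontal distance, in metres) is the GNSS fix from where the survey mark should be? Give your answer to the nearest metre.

47 m

Observed coordinate differences: Δφ = -0.00396°, Δλ = -0.00622°.
Converting to metres (1° lat = 110900 m, cos φ = 0.493122): observed ΔN = -439.2 m, observed ΔE = -340.2 m.
Subtracting the expected shift leaves a residual of -439.2 − (-478) = 38.8 m north and -340.2 − (-314) = -26.2 m east.
Residual distance = √(38.8² + (-26.2)²) = 46.8 m.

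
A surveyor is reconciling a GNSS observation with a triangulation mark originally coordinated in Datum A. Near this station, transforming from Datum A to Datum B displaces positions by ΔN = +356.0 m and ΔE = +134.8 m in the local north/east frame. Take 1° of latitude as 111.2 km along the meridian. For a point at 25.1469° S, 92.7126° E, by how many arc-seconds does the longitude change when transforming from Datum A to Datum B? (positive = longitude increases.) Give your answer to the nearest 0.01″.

Δλ = 4.82″

At latitude -25.1469°, cos φ = 0.905221.
1° of longitude at this latitude = 111.2 × cos φ = 100.66 km, so Δλ = 134.8 / 100660.6 = 0.0013392° = 4.821″.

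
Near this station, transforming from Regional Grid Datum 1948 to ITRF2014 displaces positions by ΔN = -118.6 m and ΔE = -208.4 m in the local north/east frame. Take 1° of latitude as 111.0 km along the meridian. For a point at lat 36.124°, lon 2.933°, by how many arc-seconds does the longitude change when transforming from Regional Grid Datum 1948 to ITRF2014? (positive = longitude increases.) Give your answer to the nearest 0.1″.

Δλ = -8.4″

At latitude 36.124°, cos φ = 0.807743.
1° of longitude at this latitude = 111.0 × cos φ = 89.66 km, so Δλ = -208.4 / 89659.5 = -0.0023244° = -8.368″.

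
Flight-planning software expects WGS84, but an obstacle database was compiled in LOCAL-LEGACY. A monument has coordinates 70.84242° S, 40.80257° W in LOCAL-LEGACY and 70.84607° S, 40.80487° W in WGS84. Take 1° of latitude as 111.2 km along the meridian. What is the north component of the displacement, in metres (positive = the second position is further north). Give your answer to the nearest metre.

ΔN = -406 m

Δφ = -70.84607° − -70.84242° = -0.00365°; Δλ = -40.80487° − -40.80257° = -0.00230°.
ΔN = Δφ × 111200 = -405.9 m; ΔE = Δλ × 111200 × cos(-70.84242°) = -0.00230 × 111200 × 0.328167 = -83.9 m.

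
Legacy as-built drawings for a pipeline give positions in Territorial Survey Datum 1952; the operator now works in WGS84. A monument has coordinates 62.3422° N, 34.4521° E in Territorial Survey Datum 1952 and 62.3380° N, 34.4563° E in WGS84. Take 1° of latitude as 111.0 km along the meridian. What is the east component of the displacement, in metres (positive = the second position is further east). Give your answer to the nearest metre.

ΔE = 216 m

Δφ = 62.3380° − 62.3422° = -0.0042°; Δλ = 34.4563° − 34.4521° = +0.0042°.
ΔN = Δφ × 111000 = -466.2 m; ΔE = Δλ × 111000 × cos(62.3422°) = +0.0042 × 111000 × 0.464190 = 216.4 m.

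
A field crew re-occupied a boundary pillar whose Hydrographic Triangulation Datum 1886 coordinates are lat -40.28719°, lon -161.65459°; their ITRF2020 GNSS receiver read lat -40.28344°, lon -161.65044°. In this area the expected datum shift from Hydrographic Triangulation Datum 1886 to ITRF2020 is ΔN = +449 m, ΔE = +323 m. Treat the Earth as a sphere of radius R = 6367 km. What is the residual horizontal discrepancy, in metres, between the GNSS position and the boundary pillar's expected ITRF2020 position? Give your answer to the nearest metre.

Observed coordinate differences: Δφ = +0.00375°, Δλ = +0.00415°.
Converting to metres (1° lat = 111125 m, cos φ = 0.762813): observed ΔN = 416.7 m, observed ΔE = 351.8 m.
Subtracting the expected shift leaves a residual of 416.7 − (449) = -32.3 m north and 351.8 − (323) = 28.8 m east.
Residual distance = √((-32.3)² + 28.8²) = 43.3 m.

43 m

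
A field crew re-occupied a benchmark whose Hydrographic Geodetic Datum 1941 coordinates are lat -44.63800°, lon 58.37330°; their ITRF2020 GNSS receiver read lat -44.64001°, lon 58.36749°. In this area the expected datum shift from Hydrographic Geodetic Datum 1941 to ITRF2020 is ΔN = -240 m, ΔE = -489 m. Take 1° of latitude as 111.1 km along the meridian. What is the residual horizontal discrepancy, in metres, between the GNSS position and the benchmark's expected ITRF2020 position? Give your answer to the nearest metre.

34 m

Observed coordinate differences: Δφ = -0.00201°, Δλ = -0.00581°.
Converting to metres (1° lat = 111100 m, cos φ = 0.711560): observed ΔN = -223.3 m, observed ΔE = -459.3 m.
Subtracting the expected shift leaves a residual of -223.3 − (-240) = 16.7 m north and -459.3 − (-489) = 29.7 m east.
Residual distance = √(16.7² + 29.7²) = 34.1 m.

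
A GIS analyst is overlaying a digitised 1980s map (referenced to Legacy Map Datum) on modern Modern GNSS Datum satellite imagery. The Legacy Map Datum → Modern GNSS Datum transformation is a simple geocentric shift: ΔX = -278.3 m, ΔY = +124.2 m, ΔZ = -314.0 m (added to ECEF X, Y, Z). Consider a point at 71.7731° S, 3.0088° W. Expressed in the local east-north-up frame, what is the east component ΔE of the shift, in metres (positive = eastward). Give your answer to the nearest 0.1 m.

The local east axis at (φ, λ) is (−sin λ, cos λ, 0), so ΔE = −sin(-3.0088°)·(-278.3) + cos(-3.0088°)·124.2 = 109.42 m.

ΔE = 109.4 m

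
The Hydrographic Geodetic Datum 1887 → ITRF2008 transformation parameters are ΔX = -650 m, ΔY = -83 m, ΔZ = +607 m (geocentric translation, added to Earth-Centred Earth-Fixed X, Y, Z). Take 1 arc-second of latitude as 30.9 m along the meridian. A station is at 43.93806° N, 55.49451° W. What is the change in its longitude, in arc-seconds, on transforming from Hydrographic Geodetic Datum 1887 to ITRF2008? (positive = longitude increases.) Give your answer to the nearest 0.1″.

sin φ = 0.693880, cos φ = 0.720090, sin λ = -0.824072, cos λ = 0.566485.
East component: ΔE = −sin λ·ΔX + cos λ·ΔY = −(-0.824072)(-650) + (0.566485)(-83) = -582.67 m.
1° of latitude spans 3600 × 30.90 = 111240 m; at latitude φ, 1° of longitude spans that × cos φ = 80102.8 m, so Δλ = -582.67 / 80102.8 × 3600 = -26.186″.

Δλ = -26.2″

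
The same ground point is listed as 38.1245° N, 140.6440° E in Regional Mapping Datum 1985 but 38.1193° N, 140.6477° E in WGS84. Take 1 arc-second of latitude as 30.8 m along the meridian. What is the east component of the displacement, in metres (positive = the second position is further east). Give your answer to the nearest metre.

ΔE = 323 m

Δφ = 38.1193° − 38.1245° = -0.0052°; Δλ = 140.6477° − 140.6440° = +0.0037°.
1° of latitude = 3600 × 30.80 = 110880 m.
ΔN = Δφ × 110880 = -576.6 m; ΔE = Δλ × 110880 × cos(38.1245°) = +0.0037 × 110880 × 0.786671 = 322.7 m.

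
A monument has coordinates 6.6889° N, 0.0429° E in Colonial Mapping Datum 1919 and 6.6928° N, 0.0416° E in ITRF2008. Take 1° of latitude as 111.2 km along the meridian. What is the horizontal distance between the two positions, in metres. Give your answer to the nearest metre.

Δφ = 6.6928° − 6.6889° = +0.0039°; Δλ = 0.0416° − 0.0429° = -0.0013°.
ΔN = Δφ × 111200 = 433.7 m; ΔE = Δλ × 111200 × cos(6.6889°) = -0.0013 × 111200 × 0.993193 = -143.6 m.
Distance = √(ΔE² + ΔN²) = √((-143.6)² + 433.7²) = 456.8 m.

457 m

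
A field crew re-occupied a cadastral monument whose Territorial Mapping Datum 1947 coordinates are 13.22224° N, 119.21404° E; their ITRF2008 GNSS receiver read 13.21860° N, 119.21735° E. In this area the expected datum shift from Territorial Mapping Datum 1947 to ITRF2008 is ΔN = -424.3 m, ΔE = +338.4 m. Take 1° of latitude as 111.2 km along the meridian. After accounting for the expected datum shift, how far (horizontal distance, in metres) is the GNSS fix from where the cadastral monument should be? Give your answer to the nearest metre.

28 m

Observed coordinate differences: Δφ = -0.00364°, Δλ = +0.00331°.
Converting to metres (1° lat = 111200 m, cos φ = 0.973490): observed ΔN = -404.8 m, observed ΔE = 358.3 m.
Subtracting the expected shift leaves a residual of -404.8 − (-424.3) = 19.5 m north and 358.3 − (338.4) = 19.9 m east.
Residual distance = √(19.5² + 19.9²) = 27.9 m.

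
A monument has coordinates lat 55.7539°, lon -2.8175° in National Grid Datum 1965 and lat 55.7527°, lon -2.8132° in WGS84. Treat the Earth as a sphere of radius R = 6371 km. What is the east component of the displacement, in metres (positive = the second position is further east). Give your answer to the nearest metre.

Δφ = 55.7527° − 55.7539° = -0.0012°; Δλ = -2.8132° − -2.8175° = +0.0043°.
1° along a meridian = πR/180 = 111195 m.
ΔN = Δφ × 111195 = -133.4 m; ΔE = Δλ × 111195 × cos(55.7539°) = +0.0043 × 111195 × 0.562749 = 269.1 m.

ΔE = 269 m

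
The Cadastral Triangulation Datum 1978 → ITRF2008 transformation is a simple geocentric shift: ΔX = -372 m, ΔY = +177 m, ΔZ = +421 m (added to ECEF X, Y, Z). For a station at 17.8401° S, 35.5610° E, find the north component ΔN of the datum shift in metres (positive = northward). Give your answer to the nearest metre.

ΔN = 340 m

The local north axis is (−sin φ cos λ, −sin φ sin λ, cos φ), giving ΔN = -92.711 + 31.536 + 400.756 = 339.58 m.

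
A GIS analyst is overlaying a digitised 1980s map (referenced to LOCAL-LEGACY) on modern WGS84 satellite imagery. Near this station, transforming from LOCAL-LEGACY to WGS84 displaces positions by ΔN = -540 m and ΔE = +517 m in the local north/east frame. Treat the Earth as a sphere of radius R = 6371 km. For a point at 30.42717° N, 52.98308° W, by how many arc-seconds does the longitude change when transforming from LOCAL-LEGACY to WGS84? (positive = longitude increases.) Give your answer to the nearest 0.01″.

Δλ = 19.41″

At latitude 30.42717°, cos φ = 0.862274.
One radian of longitude at latitude φ spans R cos φ, so Δλ = ΔE / (R cos φ) = 517.0 / (6371000 × 0.862274) = 9.4110e-05 rad = 19.412″.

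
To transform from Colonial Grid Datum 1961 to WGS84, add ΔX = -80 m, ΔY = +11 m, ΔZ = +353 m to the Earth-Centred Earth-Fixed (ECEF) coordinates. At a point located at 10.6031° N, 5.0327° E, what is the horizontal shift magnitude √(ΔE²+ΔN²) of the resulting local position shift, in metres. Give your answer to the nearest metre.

362 m

The local east axis at (φ, λ) is (−sin λ, cos λ, 0), so ΔE = −sin(5.0327°)·(-80) + cos(5.0327°)·11 = 17.98 m.
The local north axis is (−sin φ cos λ, −sin φ sin λ, cos φ), giving ΔN = 14.664 − 0.178 + 346.973 = 361.46 m.
Horizontal magnitude = √(ΔE² + ΔN²) = √(17.98² + 361.46²) = 361.91 m.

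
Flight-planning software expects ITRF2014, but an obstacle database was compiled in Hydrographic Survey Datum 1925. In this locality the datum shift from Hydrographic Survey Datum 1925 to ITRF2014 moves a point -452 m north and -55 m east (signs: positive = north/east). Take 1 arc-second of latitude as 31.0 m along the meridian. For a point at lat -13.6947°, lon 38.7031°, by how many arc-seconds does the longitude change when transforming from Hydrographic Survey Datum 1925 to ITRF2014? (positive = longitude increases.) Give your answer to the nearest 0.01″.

Δλ = -1.83″

At latitude -13.6947°, cos φ = 0.971571.
1″ of longitude at this latitude = 31.00 × cos φ = 30.1187 m, so Δλ = -55.0 / 30.1187 = -1.826″.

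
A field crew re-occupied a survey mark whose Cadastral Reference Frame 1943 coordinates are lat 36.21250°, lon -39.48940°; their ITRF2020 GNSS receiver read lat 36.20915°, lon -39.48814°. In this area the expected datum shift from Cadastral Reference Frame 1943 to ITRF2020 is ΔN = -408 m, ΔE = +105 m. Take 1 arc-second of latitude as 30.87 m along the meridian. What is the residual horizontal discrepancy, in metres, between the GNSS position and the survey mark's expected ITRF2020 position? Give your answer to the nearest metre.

37 m

Observed coordinate differences: Δφ = -0.00335°, Δλ = +0.00126°.
Converting to metres (1° lat = 111132 m, cos φ = 0.806831): observed ΔN = -372.3 m, observed ΔE = 113.0 m.
Subtracting the expected shift leaves a residual of -372.3 − (-408) = 35.7 m north and 113.0 − (105) = 8.0 m east.
Residual distance = √(35.7² + 8.0²) = 36.6 m.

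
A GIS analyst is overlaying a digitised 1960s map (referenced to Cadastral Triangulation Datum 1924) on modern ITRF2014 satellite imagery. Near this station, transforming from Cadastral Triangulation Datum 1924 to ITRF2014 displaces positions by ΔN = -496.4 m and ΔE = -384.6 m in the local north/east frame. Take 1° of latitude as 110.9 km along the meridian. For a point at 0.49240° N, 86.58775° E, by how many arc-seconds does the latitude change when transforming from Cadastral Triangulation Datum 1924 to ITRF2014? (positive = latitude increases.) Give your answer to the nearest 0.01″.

Δφ = -16.11″

1° of latitude = 110.9 km, so Δφ = -496.4 / 110900 = -0.0044761° = -16.114″.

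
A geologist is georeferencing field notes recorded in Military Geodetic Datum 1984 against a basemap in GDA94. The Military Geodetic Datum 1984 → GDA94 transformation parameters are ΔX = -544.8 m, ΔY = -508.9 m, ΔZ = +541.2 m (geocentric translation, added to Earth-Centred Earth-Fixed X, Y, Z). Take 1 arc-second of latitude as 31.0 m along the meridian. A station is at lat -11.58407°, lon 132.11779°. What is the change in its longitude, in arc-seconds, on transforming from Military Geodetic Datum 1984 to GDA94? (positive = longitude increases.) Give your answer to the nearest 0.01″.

Δλ = 24.55″

sin φ = -0.200806, cos φ = 0.979631, sin λ = 0.741768, cos λ = -0.670657.
East component: ΔE = −sin λ·ΔX + cos λ·ΔY = −(0.741768)(-544.8) + (-0.670657)(-508.9) = 745.41 m.
1° of latitude spans 3600 × 31.00 = 111600 m; at latitude φ, 1° of longitude spans that × cos φ = 109326.8 m, so Δλ = 745.41 / 109326.8 × 3600 = 24.546″.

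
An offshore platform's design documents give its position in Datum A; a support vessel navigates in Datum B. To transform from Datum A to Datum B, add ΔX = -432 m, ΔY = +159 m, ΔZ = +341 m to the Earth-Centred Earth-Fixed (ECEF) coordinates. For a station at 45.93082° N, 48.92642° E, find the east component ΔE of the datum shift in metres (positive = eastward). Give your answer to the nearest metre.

The local east axis at (φ, λ) is (−sin λ, cos λ, 0), so ΔE = −sin(48.92642°)·(-432) + cos(48.92642°)·159 = 430.14 m.

ΔE = 430 m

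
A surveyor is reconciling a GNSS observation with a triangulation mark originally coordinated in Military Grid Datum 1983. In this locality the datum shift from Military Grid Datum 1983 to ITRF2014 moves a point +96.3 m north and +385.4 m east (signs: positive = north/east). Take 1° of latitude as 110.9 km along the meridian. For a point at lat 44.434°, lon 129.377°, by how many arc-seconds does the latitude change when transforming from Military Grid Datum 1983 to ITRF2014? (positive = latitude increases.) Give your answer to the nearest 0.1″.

1° of latitude = 110.9 km, so Δφ = 96.3 / 110900 = 0.0008683° = 3.126″.

Δφ = 3.1″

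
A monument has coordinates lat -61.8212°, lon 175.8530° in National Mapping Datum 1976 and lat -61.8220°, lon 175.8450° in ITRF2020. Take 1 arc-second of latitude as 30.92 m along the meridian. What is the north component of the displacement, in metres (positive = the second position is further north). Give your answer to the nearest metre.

Δφ = -61.8220° − -61.8212° = -0.0008°; Δλ = 175.8450° − 175.8530° = -0.0080°.
1° of latitude = 3600 × 30.92 = 111312 m.
ΔN = Δφ × 111312 = -89.0 m; ΔE = Δλ × 111312 × cos(-61.8212°) = -0.0080 × 111312 × 0.472225 = -420.5 m.

ΔN = -89 m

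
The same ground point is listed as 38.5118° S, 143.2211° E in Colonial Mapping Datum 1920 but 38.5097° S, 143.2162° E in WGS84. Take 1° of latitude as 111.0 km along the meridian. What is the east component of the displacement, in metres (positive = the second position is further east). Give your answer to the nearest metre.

ΔE = -426 m

Δφ = -38.5097° − -38.5118° = +0.0021°; Δλ = 143.2162° − 143.2211° = -0.0049°.
ΔN = Δφ × 111000 = 233.1 m; ΔE = Δλ × 111000 × cos(-38.5118°) = -0.0049 × 111000 × 0.782480 = -425.6 m.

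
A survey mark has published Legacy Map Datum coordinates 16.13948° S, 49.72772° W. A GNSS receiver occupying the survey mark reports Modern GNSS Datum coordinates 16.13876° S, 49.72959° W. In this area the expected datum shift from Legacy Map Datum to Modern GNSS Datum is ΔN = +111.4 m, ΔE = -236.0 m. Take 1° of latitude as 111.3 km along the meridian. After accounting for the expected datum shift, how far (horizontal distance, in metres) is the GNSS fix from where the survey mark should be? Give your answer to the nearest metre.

48 m

Observed coordinate differences: Δφ = +0.00072°, Δλ = -0.00187°.
Converting to metres (1° lat = 111300 m, cos φ = 0.960588): observed ΔN = 80.1 m, observed ΔE = -199.9 m.
Subtracting the expected shift leaves a residual of 80.1 − (111.4) = -31.3 m north and -199.9 − (-236.0) = 36.1 m east.
Residual distance = √((-31.3)² + 36.1²) = 47.7 m.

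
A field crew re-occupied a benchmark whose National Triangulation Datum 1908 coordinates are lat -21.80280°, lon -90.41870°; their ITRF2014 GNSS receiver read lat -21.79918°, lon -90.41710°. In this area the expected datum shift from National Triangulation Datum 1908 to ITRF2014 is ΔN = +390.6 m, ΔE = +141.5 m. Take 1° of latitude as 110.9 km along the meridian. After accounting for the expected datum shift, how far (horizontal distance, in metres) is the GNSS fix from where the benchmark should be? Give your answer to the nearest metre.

26 m

Observed coordinate differences: Δφ = +0.00362°, Δλ = +0.00160°.
Converting to metres (1° lat = 110900 m, cos φ = 0.928468): observed ΔN = 401.5 m, observed ΔE = 164.7 m.
Subtracting the expected shift leaves a residual of 401.5 − (390.6) = 10.9 m north and 164.7 − (141.5) = 23.2 m east.
Residual distance = √(10.9² + 23.2²) = 25.7 m.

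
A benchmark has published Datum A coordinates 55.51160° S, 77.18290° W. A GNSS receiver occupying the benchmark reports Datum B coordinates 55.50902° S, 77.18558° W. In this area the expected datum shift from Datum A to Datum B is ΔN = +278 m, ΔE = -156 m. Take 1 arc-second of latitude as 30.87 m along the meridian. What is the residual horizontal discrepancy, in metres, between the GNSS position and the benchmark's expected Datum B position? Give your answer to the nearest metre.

15 m

Observed coordinate differences: Δφ = +0.00258°, Δλ = -0.00268°.
Converting to metres (1° lat = 111132 m, cos φ = 0.566239): observed ΔN = 286.7 m, observed ΔE = -168.6 m.
Subtracting the expected shift leaves a residual of 286.7 − (278) = 8.7 m north and -168.6 − (-156) = -12.6 m east.
Residual distance = √(8.7² + (-12.6)²) = 15.4 m.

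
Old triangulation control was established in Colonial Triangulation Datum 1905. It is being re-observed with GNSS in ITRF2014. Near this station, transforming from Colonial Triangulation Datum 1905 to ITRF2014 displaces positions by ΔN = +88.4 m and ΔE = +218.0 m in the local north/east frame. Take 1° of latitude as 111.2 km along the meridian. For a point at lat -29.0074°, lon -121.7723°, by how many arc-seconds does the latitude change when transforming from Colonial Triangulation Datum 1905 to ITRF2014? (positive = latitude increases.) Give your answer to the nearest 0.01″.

1° of latitude = 111.2 km, so Δφ = 88.4 / 111200 = 0.0007950° = 2.862″.

Δφ = 2.86″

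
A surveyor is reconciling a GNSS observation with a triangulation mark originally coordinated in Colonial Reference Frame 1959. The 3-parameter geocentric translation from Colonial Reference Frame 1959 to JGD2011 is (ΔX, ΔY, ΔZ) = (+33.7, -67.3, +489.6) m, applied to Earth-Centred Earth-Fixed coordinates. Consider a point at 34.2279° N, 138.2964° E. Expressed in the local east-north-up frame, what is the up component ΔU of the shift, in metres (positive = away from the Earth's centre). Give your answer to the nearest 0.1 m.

The local up (radial) axis is (cos φ cos λ, cos φ sin λ, sin φ), giving ΔU = -20.803 − 37.019 + 275.393 = 217.57 m.

ΔU = 217.6 m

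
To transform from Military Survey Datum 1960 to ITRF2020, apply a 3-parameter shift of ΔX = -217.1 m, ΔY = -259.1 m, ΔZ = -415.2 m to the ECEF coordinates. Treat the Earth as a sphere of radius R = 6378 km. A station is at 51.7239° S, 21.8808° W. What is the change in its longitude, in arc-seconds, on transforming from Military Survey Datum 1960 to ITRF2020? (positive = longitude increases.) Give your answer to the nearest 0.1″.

Δλ = -16.8″

sin φ = -0.785035, cos φ = 0.619452, sin λ = -0.372677, cos λ = 0.927961.
East component: ΔE = −sin λ·ΔX + cos λ·ΔY = −(-0.372677)(-217.1) + (0.927961)(-259.1) = -321.34 m.
1° of latitude spans πR/180 = 111317 m; at latitude φ, 1° of longitude spans that × cos φ = 68955.6 m, so Δλ = -321.34 / 68955.6 × 3600 = -16.777″.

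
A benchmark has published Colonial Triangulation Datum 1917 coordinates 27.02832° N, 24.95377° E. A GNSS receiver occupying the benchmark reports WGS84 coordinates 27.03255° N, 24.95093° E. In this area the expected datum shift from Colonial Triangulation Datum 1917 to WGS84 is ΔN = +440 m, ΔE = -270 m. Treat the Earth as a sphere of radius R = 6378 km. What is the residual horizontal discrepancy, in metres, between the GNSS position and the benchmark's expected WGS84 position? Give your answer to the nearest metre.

Observed coordinate differences: Δφ = +0.00423°, Δλ = -0.00284°.
Converting to metres (1° lat = 111317 m, cos φ = 0.890782): observed ΔN = 470.9 m, observed ΔE = -281.6 m.
Subtracting the expected shift leaves a residual of 470.9 − (440) = 30.9 m north and -281.6 − (-270) = -11.6 m east.
Residual distance = √(30.9² + (-11.6)²) = 33.0 m.

33 m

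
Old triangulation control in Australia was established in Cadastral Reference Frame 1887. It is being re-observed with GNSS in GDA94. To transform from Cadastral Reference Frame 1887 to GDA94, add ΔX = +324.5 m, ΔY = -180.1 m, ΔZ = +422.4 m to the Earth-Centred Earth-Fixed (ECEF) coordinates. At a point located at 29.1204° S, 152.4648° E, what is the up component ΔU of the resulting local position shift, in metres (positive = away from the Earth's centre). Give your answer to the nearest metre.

ΔU = -530 m

At φ = -29.1204°, λ = 152.4648°: sin φ = -0.486646, cos φ = 0.873599, sin λ = 0.462293, cos λ = -0.886727.
ΔU = cos φ cos λ·ΔX + cos φ sin λ·ΔY + sin φ·ΔZ = (0.873599)(-0.886727)(324.5) + (0.873599)(0.462293)(-180.1) + (-0.486646)(422.4) = -529.67 m.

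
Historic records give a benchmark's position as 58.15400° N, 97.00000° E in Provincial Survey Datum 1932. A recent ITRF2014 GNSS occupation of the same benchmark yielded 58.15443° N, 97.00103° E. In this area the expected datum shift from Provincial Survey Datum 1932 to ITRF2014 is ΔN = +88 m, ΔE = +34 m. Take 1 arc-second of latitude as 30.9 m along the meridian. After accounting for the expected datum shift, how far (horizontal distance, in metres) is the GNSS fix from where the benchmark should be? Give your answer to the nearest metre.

48 m

Observed coordinate differences: Δφ = +0.00043°, Δλ = +0.00103°.
Converting to metres (1° lat = 111240 m, cos φ = 0.527638): observed ΔN = 47.8 m, observed ΔE = 60.5 m.
Subtracting the expected shift leaves a residual of 47.8 − (88) = -40.2 m north and 60.5 − (34) = 26.5 m east.
Residual distance = √((-40.2)² + 26.5²) = 48.1 m.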